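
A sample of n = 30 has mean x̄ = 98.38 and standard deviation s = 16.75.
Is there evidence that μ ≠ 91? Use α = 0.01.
One-sample t-test:
H₀: μ = 91
H₁: μ ≠ 91
df = n - 1 = 29
t = (x̄ - μ₀) / (s/√n) = (98.38 - 91) / (16.75/√30) = 2.413
p-value = 0.0224

Since p-value > α = 0.01, we fail to reject H₀.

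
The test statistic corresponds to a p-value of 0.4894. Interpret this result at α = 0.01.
Since p = 0.4894 > α = 0.01, fail to reject H₀.
There is insufficient evidence to reject the null hypothesis; the result is not statistically significant at the 0.01 level.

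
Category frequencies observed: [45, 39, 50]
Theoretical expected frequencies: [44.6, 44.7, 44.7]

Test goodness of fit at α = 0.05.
Chi-square goodness of fit test:
H₀: observed counts match expected distribution
H₁: observed counts differ from expected distribution
df = k - 1 = 2
χ² = Σ(O - E)²/E
   = (45 - 44.6)²/44.6 + (39 - 44.7)²/44.7 + (50 - 44.7)²/44.7
   = 0.004 + 0.727 + 0.628
   = 1.36
p-value = 0.5069

Since p-value > α = 0.05, we fail to reject H₀.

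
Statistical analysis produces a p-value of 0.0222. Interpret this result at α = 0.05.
Since p = 0.0222 < α = 0.05, reject H₀.
There is sufficient evidence to reject the null hypothesis; the result is statistically significant at the 0.05 level.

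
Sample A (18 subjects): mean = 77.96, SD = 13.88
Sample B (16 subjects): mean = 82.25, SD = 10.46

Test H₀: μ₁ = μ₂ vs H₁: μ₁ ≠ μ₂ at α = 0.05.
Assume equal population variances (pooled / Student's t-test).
Student's two-sample t-test (equal variances):
H₀: μ₁ = μ₂
H₁: μ₁ ≠ μ₂
df = n₁ + n₂ - 2 = 32
Pooled variance s_p² = [(n₁-1)s₁² + (n₂-1)s₂²] / (n₁ + n₂ - 2) = [(17)(13.88²) + (15)(10.46²)] / 32 = 153.6343
SE = √(s_p²(1/n₁ + 1/n₂)) = √(153.6343 × (1/18 + 1/16)) = 4.2588
t = (x̄₁ - x̄₂) / SE = (77.96 - 82.25) / 4.2588 = -4.29 / 4.2588 = -1.007
p-value = 0.3213

Since p-value > α = 0.05, we fail to reject H₀.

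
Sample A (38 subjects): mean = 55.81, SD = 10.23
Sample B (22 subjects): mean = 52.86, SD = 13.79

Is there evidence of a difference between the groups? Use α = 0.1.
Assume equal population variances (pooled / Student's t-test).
Student's two-sample t-test (equal variances):
H₀: μ₁ = μ₂
H₁: μ₁ ≠ μ₂
df = n₁ + n₂ - 2 = 58
Pooled variance s_p² = [(n₁-1)s₁² + (n₂-1)s₂²] / (n₁ + n₂ - 2) = [(37)(10.23²) + (21)(13.79²)] / 58 = 135.6139
SE = √(s_p²(1/n₁ + 1/n₂)) = √(135.6139 × (1/38 + 1/22)) = 3.1198
t = (x̄₁ - x̄₂) / SE = (55.81 - 52.86) / 3.1198 = 2.95 / 3.1198 = 0.946
p-value = 0.3483

Since p-value > α = 0.1, we fail to reject H₀.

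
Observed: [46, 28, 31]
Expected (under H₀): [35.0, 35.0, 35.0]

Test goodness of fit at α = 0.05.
Chi-square goodness of fit test:
H₀: observed counts match expected distribution
H₁: observed counts differ from expected distribution
df = k - 1 = 2
χ² = Σ(O - E)²/E
   = (46 - 35.0)²/35.0 + (28 - 35.0)²/35.0 + (31 - 35.0)²/35.0
   = 3.457 + 1.400 + 0.457
   = 5.31
p-value = 0.0701

Since p-value > α = 0.05, we fail to reject H₀.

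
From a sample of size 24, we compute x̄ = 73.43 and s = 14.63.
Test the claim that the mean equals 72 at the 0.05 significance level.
One-sample t-test:
H₀: μ = 72
H₁: μ ≠ 72
df = n - 1 = 23
t = (x̄ - μ₀) / (s/√n) = (73.43 - 72) / (14.63/√24) = 0.479
p-value = 0.6366

Since p-value > α = 0.05, we fail to reject H₀.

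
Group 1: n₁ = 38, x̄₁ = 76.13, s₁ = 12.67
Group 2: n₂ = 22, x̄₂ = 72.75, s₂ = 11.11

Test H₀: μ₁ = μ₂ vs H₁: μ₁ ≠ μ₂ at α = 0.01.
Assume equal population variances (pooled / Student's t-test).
Student's two-sample t-test (equal variances):
H₀: μ₁ = μ₂
H₁: μ₁ ≠ μ₂
df = n₁ + n₂ - 2 = 58
Pooled variance s_p² = [(n₁-1)s₁² + (n₂-1)s₂²] / (n₁ + n₂ - 2) = [(37)(12.67²) + (21)(11.11²)] / 58 = 147.0973
SE = √(s_p²(1/n₁ + 1/n₂)) = √(147.0973 × (1/38 + 1/22)) = 3.2492
t = (x̄₁ - x̄₂) / SE = (76.13 - 72.75) / 3.2492 = 3.38 / 3.2492 = 1.040
p-value = 0.3025

Since p-value > α = 0.01, we fail to reject H₀.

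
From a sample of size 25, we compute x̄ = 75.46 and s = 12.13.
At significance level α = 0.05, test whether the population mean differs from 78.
One-sample t-test:
H₀: μ = 78
H₁: μ ≠ 78
df = n - 1 = 24
t = (x̄ - μ₀) / (s/√n) = (75.46 - 78) / (12.13/√25) = -1.047
p-value = 0.3055

Since p-value > α = 0.05, we fail to reject H₀.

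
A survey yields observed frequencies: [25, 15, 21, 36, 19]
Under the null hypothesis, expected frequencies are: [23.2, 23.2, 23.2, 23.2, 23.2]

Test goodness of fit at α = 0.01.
Chi-square goodness of fit test:
H₀: observed counts match expected distribution
H₁: observed counts differ from expected distribution
df = k - 1 = 4
χ² = Σ(O - E)²/E
   = (25 - 23.2)²/23.2 + (15 - 23.2)²/23.2 + (21 - 23.2)²/23.2 + (36 - 23.2)²/23.2 + (19 - 23.2)²/23.2
   = 0.140 + 2.898 + 0.209 + 7.062 + 0.760
   = 11.07
p-value = 0.0258

Since p-value > α = 0.01, we fail to reject H₀.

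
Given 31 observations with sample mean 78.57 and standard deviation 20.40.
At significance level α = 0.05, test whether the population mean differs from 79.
One-sample t-test:
H₀: μ = 79
H₁: μ ≠ 79
df = n - 1 = 30
t = (x̄ - μ₀) / (s/√n) = (78.57 - 79) / (20.40/√31) = -0.117
p-value = 0.9074

Since p-value > α = 0.05, we fail to reject H₀.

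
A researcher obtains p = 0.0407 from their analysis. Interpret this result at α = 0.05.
Since p = 0.0407 < α = 0.05, reject H₀.
There is sufficient evidence to reject the null hypothesis; the result is statistically significant at the 0.05 level.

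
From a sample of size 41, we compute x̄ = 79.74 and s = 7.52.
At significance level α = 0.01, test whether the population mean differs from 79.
One-sample t-test:
H₀: μ = 79
H₁: μ ≠ 79
df = n - 1 = 40
t = (x̄ - μ₀) / (s/√n) = (79.74 - 79) / (7.52/√41) = 0.630
p-value = 0.5322

Since p-value > α = 0.01, we fail to reject H₀.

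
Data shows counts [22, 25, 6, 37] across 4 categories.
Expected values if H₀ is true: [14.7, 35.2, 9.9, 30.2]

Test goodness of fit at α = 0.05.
Chi-square goodness of fit test:
H₀: observed counts match expected distribution
H₁: observed counts differ from expected distribution
df = k - 1 = 3
χ² = Σ(O - E)²/E
   = (22 - 14.7)²/14.7 + (25 - 35.2)²/35.2 + (6 - 9.9)²/9.9 + (37 - 30.2)²/30.2
   = 3.625 + 2.956 + 1.536 + 1.531
   = 9.65
p-value = 0.0218

Since p-value < α = 0.05, we reject H₀.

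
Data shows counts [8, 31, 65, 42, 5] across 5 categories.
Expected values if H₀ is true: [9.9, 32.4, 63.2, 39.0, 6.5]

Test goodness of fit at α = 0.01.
Chi-square goodness of fit test:
H₀: observed counts match expected distribution
H₁: observed counts differ from expected distribution
df = k - 1 = 4
χ² = Σ(O - E)²/E
   = (8 - 9.9)²/9.9 + (31 - 32.4)²/32.4 + (65 - 63.2)²/63.2 + (42 - 39.0)²/39.0 + (5 - 6.5)²/6.5
   = 0.365 + 0.060 + 0.051 + 0.231 + 0.346
   = 1.05
p-value = 0.9016

Since p-value > α = 0.01, we fail to reject H₀.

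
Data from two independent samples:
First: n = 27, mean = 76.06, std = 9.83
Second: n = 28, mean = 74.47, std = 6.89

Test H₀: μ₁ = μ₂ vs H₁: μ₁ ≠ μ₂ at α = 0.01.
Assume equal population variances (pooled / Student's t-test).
Student's two-sample t-test (equal variances):
H₀: μ₁ = μ₂
H₁: μ₁ ≠ μ₂
df = n₁ + n₂ - 2 = 53
Pooled variance s_p² = [(n₁-1)s₁² + (n₂-1)s₂²] / (n₁ + n₂ - 2) = [(26)(9.83²) + (27)(6.89²)] / 53 = 71.5868
SE = √(s_p²(1/n₁ + 1/n₂)) = √(71.5868 × (1/27 + 1/28)) = 2.2821
t = (x̄₁ - x̄₂) / SE = (76.06 - 74.47) / 2.2821 = 1.59 / 2.2821 = 0.697
p-value = 0.4890

Since p-value > α = 0.01, we fail to reject H₀.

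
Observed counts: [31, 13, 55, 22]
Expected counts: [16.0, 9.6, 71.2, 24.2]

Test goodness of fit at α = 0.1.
Chi-square goodness of fit test:
H₀: observed counts match expected distribution
H₁: observed counts differ from expected distribution
df = k - 1 = 3
χ² = Σ(O - E)²/E
   = (31 - 16.0)²/16.0 + (13 - 9.6)²/9.6 + (55 - 71.2)²/71.2 + (22 - 24.2)²/24.2
   = 14.062 + 1.204 + 3.686 + 0.200
   = 19.15
p-value = 0.0003

Since p-value < α = 0.1, we reject H₀.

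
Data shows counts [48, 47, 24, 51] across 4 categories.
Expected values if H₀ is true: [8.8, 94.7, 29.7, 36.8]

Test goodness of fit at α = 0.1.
Chi-square goodness of fit test:
H₀: observed counts match expected distribution
H₁: observed counts differ from expected distribution
df = k - 1 = 3
χ² = Σ(O - E)²/E
   = (48 - 8.8)²/8.8 + (47 - 94.7)²/94.7 + (24 - 29.7)²/29.7 + (51 - 36.8)²/36.8
   = 174.618 + 24.026 + 1.094 + 5.479
   = 205.22
p-value < 0.0001

Since p-value < α = 0.1, we reject H₀.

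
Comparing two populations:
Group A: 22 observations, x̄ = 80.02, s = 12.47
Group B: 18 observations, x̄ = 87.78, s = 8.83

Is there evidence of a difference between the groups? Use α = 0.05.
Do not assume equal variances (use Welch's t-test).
Welch's two-sample t-test:
H₀: μ₁ = μ₂
H₁: μ₁ ≠ μ₂
s₁²/n₁ = 12.47²/22 = 7.0682,  s₂²/n₂ = 8.83²/18 = 4.3316
SE = √(s₁²/n₁ + s₂²/n₂) = √(7.0682 + 4.3316) = 3.3764
df (Welch-Satterthwaite) = (s₁²/n₁ + s₂²/n₂)² / [(s₁²/n₁)²/(n₁-1) + (s₂²/n₂)²/(n₂-1)] ≈ 37.31
t = (x̄₁ - x̄₂) / SE = (80.02 - 87.78) / 3.3764 = -7.76 / 3.3764 = -2.298
p-value = 0.0272

Since p-value < α = 0.05, we reject H₀.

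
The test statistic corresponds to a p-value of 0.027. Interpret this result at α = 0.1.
Since p = 0.027 < α = 0.1, reject H₀.
There is sufficient evidence to reject the null hypothesis; the result is statistically significant at the 0.1 level.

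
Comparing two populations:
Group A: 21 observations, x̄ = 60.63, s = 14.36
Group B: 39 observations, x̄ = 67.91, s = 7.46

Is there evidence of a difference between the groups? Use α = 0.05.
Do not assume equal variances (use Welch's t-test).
Welch's two-sample t-test:
H₀: μ₁ = μ₂
H₁: μ₁ ≠ μ₂
s₁²/n₁ = 14.36²/21 = 9.8195,  s₂²/n₂ = 7.46²/39 = 1.4270
SE = √(s₁²/n₁ + s₂²/n₂) = √(9.8195 + 1.4270) = 3.3536
df (Welch-Satterthwaite) = (s₁²/n₁ + s₂²/n₂)² / [(s₁²/n₁)²/(n₁-1) + (s₂²/n₂)²/(n₂-1)] ≈ 25.95
t = (x̄₁ - x̄₂) / SE = (60.63 - 67.91) / 3.3536 = -7.28 / 3.3536 = -2.171
p-value = 0.0393

Since p-value < α = 0.05, we reject H₀.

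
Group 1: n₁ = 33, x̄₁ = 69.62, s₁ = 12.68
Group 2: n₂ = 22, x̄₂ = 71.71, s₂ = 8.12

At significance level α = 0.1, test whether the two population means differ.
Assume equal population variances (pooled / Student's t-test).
Student's two-sample t-test (equal variances):
H₀: μ₁ = μ₂
H₁: μ₁ ≠ μ₂
df = n₁ + n₂ - 2 = 53
Pooled variance s_p² = [(n₁-1)s₁² + (n₂-1)s₂²] / (n₁ + n₂ - 2) = [(32)(12.68²) + (21)(8.12²)] / 53 = 123.2011
SE = √(s_p²(1/n₁ + 1/n₂)) = √(123.2011 × (1/33 + 1/22)) = 3.0551
t = (x̄₁ - x̄₂) / SE = (69.62 - 71.71) / 3.0551 = -2.09 / 3.0551 = -0.684
p-value = 0.4969

Since p-value > α = 0.1, we fail to reject H₀.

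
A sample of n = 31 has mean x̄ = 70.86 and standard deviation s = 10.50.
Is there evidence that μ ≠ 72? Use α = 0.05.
One-sample t-test:
H₀: μ = 72
H₁: μ ≠ 72
df = n - 1 = 30
t = (x̄ - μ₀) / (s/√n) = (70.86 - 72) / (10.50/√31) = -0.605
p-value = 0.5501

Since p-value > α = 0.05, we fail to reject H₀.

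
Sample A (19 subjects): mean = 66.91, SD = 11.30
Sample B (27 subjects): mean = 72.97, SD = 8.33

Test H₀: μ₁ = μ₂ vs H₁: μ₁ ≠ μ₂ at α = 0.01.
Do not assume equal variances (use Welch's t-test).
Welch's two-sample t-test:
H₀: μ₁ = μ₂
H₁: μ₁ ≠ μ₂
s₁²/n₁ = 11.30²/19 = 6.7205,  s₂²/n₂ = 8.33²/27 = 2.5700
SE = √(s₁²/n₁ + s₂²/n₂) = √(6.7205 + 2.5700) = 3.0480
df (Welch-Satterthwaite) = (s₁²/n₁ + s₂²/n₂)² / [(s₁²/n₁)²/(n₁-1) + (s₂²/n₂)²/(n₂-1)] ≈ 31.24
t = (x̄₁ - x̄₂) / SE = (66.91 - 72.97) / 3.0480 = -6.06 / 3.0480 = -1.988
p-value = 0.0556

Since p-value > α = 0.01, we fail to reject H₀.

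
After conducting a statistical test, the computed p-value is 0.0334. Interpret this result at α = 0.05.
Since p = 0.0334 < α = 0.05, reject H₀.
There is sufficient evidence to reject the null hypothesis; the result is statistically significant at the 0.05 level.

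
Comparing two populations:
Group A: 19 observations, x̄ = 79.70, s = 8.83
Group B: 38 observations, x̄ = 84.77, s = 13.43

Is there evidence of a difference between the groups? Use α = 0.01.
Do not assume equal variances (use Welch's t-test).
Welch's two-sample t-test:
H₀: μ₁ = μ₂
H₁: μ₁ ≠ μ₂
s₁²/n₁ = 8.83²/19 = 4.1036,  s₂²/n₂ = 13.43²/38 = 4.7464
SE = √(s₁²/n₁ + s₂²/n₂) = √(4.1036 + 4.7464) = 2.9749
df (Welch-Satterthwaite) = (s₁²/n₁ + s₂²/n₂)² / [(s₁²/n₁)²/(n₁-1) + (s₂²/n₂)²/(n₂-1)] ≈ 50.71
t = (x̄₁ - x̄₂) / SE = (79.70 - 84.77) / 2.9749 = -5.07 / 2.9749 = -1.704
p-value = 0.0945

Since p-value > α = 0.01, we fail to reject H₀.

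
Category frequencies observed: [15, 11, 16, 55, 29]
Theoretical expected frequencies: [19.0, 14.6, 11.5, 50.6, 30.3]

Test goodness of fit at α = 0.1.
Chi-square goodness of fit test:
H₀: observed counts match expected distribution
H₁: observed counts differ from expected distribution
df = k - 1 = 4
χ² = Σ(O - E)²/E
   = (15 - 19.0)²/19.0 + (11 - 14.6)²/14.6 + (16 - 11.5)²/11.5 + (55 - 50.6)²/50.6 + (29 - 30.3)²/30.3
   = 0.842 + 0.888 + 1.761 + 0.383 + 0.056
   = 3.93
p-value = 0.4157

Since p-value > α = 0.1, we fail to reject H₀.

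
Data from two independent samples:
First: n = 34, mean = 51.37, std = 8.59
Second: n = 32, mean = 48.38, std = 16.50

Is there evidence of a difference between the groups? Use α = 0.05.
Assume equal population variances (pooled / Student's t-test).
Student's two-sample t-test (equal variances):
H₀: μ₁ = μ₂
H₁: μ₁ ≠ μ₂
df = n₁ + n₂ - 2 = 64
Pooled variance s_p² = [(n₁-1)s₁² + (n₂-1)s₂²] / (n₁ + n₂ - 2) = [(33)(8.59²) + (31)(16.50²)] / 64 = 169.9181
SE = √(s_p²(1/n₁ + 1/n₂)) = √(169.9181 × (1/34 + 1/32)) = 3.2105
t = (x̄₁ - x̄₂) / SE = (51.37 - 48.38) / 3.2105 = 2.99 / 3.2105 = 0.931
p-value = 0.3552

Since p-value > α = 0.05, we fail to reject H₀.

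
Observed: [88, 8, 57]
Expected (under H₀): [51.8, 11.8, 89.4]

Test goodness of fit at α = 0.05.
Chi-square goodness of fit test:
H₀: observed counts match expected distribution
H₁: observed counts differ from expected distribution
df = k - 1 = 2
χ² = Σ(O - E)²/E
   = (88 - 51.8)²/51.8 + (8 - 11.8)²/11.8 + (57 - 89.4)²/89.4
   = 25.298 + 1.224 + 11.742
   = 38.26
p-value < 0.0001

Since p-value < α = 0.05, we reject H₀.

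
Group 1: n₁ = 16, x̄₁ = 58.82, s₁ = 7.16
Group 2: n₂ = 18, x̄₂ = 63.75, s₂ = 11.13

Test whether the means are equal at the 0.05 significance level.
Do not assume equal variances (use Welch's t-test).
Welch's two-sample t-test:
H₀: μ₁ = μ₂
H₁: μ₁ ≠ μ₂
s₁²/n₁ = 7.16²/16 = 3.2041,  s₂²/n₂ = 11.13²/18 = 6.8821
SE = √(s₁²/n₁ + s₂²/n₂) = √(3.2041 + 6.8821) = 3.1759
df (Welch-Satterthwaite) = (s₁²/n₁ + s₂²/n₂)² / [(s₁²/n₁)²/(n₁-1) + (s₂²/n₂)²/(n₂-1)] ≈ 29.31
t = (x̄₁ - x̄₂) / SE = (58.82 - 63.75) / 3.1759 = -4.93 / 3.1759 = -1.552
p-value = 0.1313

Since p-value > α = 0.05, we fail to reject H₀.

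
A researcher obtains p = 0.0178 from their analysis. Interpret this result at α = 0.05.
Since p = 0.0178 < α = 0.05, reject H₀.
There is sufficient evidence to reject the null hypothesis; the result is statistically significant at the 0.05 level.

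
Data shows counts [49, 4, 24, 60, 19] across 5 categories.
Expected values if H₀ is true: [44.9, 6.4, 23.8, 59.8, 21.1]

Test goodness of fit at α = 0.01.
Chi-square goodness of fit test:
H₀: observed counts match expected distribution
H₁: observed counts differ from expected distribution
df = k - 1 = 4
χ² = Σ(O - E)²/E
   = (49 - 44.9)²/44.9 + (4 - 6.4)²/6.4 + (24 - 23.8)²/23.8 + (60 - 59.8)²/59.8 + (19 - 21.1)²/21.1
   = 0.374 + 0.900 + 0.002 + 0.001 + 0.209
   = 1.49
p-value = 0.8292

Since p-value > α = 0.01, we fail to reject H₀.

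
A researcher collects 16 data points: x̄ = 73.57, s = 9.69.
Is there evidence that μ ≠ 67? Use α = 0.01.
One-sample t-test:
H₀: μ = 67
H₁: μ ≠ 67
df = n - 1 = 15
t = (x̄ - μ₀) / (s/√n) = (73.57 - 67) / (9.69/√16) = 2.712
p-value = 0.0161

Since p-value > α = 0.01, we fail to reject H₀.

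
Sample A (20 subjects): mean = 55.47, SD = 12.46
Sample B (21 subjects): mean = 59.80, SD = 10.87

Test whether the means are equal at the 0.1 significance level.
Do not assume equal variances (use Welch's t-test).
Welch's two-sample t-test:
H₀: μ₁ = μ₂
H₁: μ₁ ≠ μ₂
s₁²/n₁ = 12.46²/20 = 7.7626,  s₂²/n₂ = 10.87²/21 = 5.6265
SE = √(s₁²/n₁ + s₂²/n₂) = √(7.7626 + 5.6265) = 3.6591
df (Welch-Satterthwaite) = (s₁²/n₁ + s₂²/n₂)² / [(s₁²/n₁)²/(n₁-1) + (s₂²/n₂)²/(n₂-1)] ≈ 37.71
t = (x̄₁ - x̄₂) / SE = (55.47 - 59.80) / 3.6591 = -4.33 / 3.6591 = -1.183
p-value = 0.2441

Since p-value > α = 0.1, we fail to reject H₀.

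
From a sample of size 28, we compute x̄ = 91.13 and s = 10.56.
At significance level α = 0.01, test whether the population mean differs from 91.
One-sample t-test:
H₀: μ = 91
H₁: μ ≠ 91
df = n - 1 = 27
t = (x̄ - μ₀) / (s/√n) = (91.13 - 91) / (10.56/√28) = 0.065
p-value = 0.9485

Since p-value > α = 0.01, we fail to reject H₀.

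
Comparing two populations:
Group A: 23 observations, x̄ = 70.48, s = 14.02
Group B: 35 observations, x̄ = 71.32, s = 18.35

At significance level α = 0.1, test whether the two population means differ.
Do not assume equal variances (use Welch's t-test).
Welch's two-sample t-test:
H₀: μ₁ = μ₂
H₁: μ₁ ≠ μ₂
s₁²/n₁ = 14.02²/23 = 8.5461,  s₂²/n₂ = 18.35²/35 = 9.6206
SE = √(s₁²/n₁ + s₂²/n₂) = √(8.5461 + 9.6206) = 4.2622
df (Welch-Satterthwaite) = (s₁²/n₁ + s₂²/n₂)² / [(s₁²/n₁)²/(n₁-1) + (s₂²/n₂)²/(n₂-1)] ≈ 54.62
t = (x̄₁ - x̄₂) / SE = (70.48 - 71.32) / 4.2622 = -0.84 / 4.2622 = -0.197
p-value = 0.8445

Since p-value > α = 0.1, we fail to reject H₀.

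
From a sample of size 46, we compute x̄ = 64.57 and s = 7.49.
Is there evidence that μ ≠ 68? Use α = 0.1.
One-sample t-test:
H₀: μ = 68
H₁: μ ≠ 68
df = n - 1 = 45
t = (x̄ - μ₀) / (s/√n) = (64.57 - 68) / (7.49/√46) = -3.106
p-value = 0.0033

Since p-value < α = 0.1, we reject H₀.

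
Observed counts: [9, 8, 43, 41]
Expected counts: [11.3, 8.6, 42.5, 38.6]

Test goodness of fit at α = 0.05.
Chi-square goodness of fit test:
H₀: observed counts match expected distribution
H₁: observed counts differ from expected distribution
df = k - 1 = 3
χ² = Σ(O - E)²/E
   = (9 - 11.3)²/11.3 + (8 - 8.6)²/8.6 + (43 - 42.5)²/42.5 + (41 - 38.6)²/38.6
   = 0.468 + 0.042 + 0.006 + 0.149
   = 0.67
p-value = 0.8814

Since p-value > α = 0.05, we fail to reject H₀.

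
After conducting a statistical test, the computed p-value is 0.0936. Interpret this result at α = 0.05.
Since p = 0.0936 > α = 0.05, fail to reject H₀.
There is insufficient evidence to reject the null hypothesis; the result is not statistically significant at the 0.05 level.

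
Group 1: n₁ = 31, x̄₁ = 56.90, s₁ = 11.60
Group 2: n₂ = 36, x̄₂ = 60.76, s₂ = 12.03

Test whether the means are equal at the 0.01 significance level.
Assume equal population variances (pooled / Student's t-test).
Student's two-sample t-test (equal variances):
H₀: μ₁ = μ₂
H₁: μ₁ ≠ μ₂
df = n₁ + n₂ - 2 = 65
Pooled variance s_p² = [(n₁-1)s₁² + (n₂-1)s₂²] / (n₁ + n₂ - 2) = [(30)(11.60²) + (35)(12.03²)] / 65 = 140.0313
SE = √(s_p²(1/n₁ + 1/n₂)) = √(140.0313 × (1/31 + 1/36)) = 2.8995
t = (x̄₁ - x̄₂) / SE = (56.90 - 60.76) / 2.8995 = -3.86 / 2.8995 = -1.331
p-value = 0.1877

Since p-value > α = 0.01, we fail to reject H₀.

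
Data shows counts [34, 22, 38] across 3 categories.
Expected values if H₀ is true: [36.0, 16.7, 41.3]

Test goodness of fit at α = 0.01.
Chi-square goodness of fit test:
H₀: observed counts match expected distribution
H₁: observed counts differ from expected distribution
df = k - 1 = 2
χ² = Σ(O - E)²/E
   = (34 - 36.0)²/36.0 + (22 - 16.7)²/16.7 + (38 - 41.3)²/41.3
   = 0.111 + 1.682 + 0.264
   = 2.06
p-value = 0.3576

Since p-value > α = 0.01, we fail to reject H₀.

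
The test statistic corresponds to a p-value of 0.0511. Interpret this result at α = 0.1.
Since p = 0.0511 < α = 0.1, reject H₀.
There is sufficient evidence to reject the null hypothesis; the result is statistically significant at the 0.1 level.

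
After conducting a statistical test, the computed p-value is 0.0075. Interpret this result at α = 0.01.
Since p = 0.0075 < α = 0.01, reject H₀.
There is sufficient evidence to reject the null hypothesis; the result is statistically significant at the 0.01 level.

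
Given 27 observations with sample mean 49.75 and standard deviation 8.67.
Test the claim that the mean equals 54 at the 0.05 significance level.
One-sample t-test:
H₀: μ = 54
H₁: μ ≠ 54
df = n - 1 = 26
t = (x̄ - μ₀) / (s/√n) = (49.75 - 54) / (8.67/√27) = -2.547
p-value = 0.0171

Since p-value < α = 0.05, we reject H₀.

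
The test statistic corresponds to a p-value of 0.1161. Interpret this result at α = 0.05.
Since p = 0.1161 > α = 0.05, fail to reject H₀.
There is insufficient evidence to reject the null hypothesis; the result is not statistically significant at the 0.05 level.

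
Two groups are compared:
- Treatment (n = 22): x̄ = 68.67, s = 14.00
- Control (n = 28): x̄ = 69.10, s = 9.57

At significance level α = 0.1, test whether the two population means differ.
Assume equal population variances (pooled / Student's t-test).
Student's two-sample t-test (equal variances):
H₀: μ₁ = μ₂
H₁: μ₁ ≠ μ₂
df = n₁ + n₂ - 2 = 48
Pooled variance s_p² = [(n₁-1)s₁² + (n₂-1)s₂²] / (n₁ + n₂ - 2) = [(21)(14.00²) + (27)(9.57²)] / 48 = 137.2665
SE = √(s_p²(1/n₁ + 1/n₂)) = √(137.2665 × (1/22 + 1/28)) = 3.3379
t = (x̄₁ - x̄₂) / SE = (68.67 - 69.10) / 3.3379 = -0.43 / 3.3379 = -0.129
p-value = 0.8980

Since p-value > α = 0.1, we fail to reject H₀.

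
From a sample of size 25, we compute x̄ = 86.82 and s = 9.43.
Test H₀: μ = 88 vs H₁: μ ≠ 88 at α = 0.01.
One-sample t-test:
H₀: μ = 88
H₁: μ ≠ 88
df = n - 1 = 24
t = (x̄ - μ₀) / (s/√n) = (86.82 - 88) / (9.43/√25) = -0.626
p-value = 0.5374

Since p-value > α = 0.01, we fail to reject H₀.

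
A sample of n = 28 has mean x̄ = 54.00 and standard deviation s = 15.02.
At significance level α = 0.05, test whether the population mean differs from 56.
One-sample t-test:
H₀: μ = 56
H₁: μ ≠ 56
df = n - 1 = 27
t = (x̄ - μ₀) / (s/√n) = (54.00 - 56) / (15.02/√28) = -0.705
p-value = 0.4871

Since p-value > α = 0.05, we fail to reject H₀.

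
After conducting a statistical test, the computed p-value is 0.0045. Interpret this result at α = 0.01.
Since p = 0.0045 < α = 0.01, reject H₀.
There is sufficient evidence to reject the null hypothesis; the result is statistically significant at the 0.01 level.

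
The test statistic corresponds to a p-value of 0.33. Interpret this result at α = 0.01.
Since p = 0.33 > α = 0.01, fail to reject H₀.
There is insufficient evidence to reject the null hypothesis; the result is not statistically significant at the 0.01 level.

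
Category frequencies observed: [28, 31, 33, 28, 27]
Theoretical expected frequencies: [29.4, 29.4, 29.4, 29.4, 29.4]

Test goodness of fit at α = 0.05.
Chi-square goodness of fit test:
H₀: observed counts match expected distribution
H₁: observed counts differ from expected distribution
df = k - 1 = 4
χ² = Σ(O - E)²/E
   = (28 - 29.4)²/29.4 + (31 - 29.4)²/29.4 + (33 - 29.4)²/29.4 + (28 - 29.4)²/29.4 + (27 - 29.4)²/29.4
   = 0.067 + 0.087 + 0.441 + 0.067 + 0.196
   = 0.86
p-value = 0.9306

Since p-value > α = 0.05, we fail to reject H₀.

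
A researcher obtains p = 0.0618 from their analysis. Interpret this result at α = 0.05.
Since p = 0.0618 > α = 0.05, fail to reject H₀.
There is insufficient evidence to reject the null hypothesis; the result is not statistically significant at the 0.05 level.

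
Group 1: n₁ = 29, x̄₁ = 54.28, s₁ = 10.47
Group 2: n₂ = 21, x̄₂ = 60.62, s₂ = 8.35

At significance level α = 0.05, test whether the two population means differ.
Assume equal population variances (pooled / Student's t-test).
Student's two-sample t-test (equal variances):
H₀: μ₁ = μ₂
H₁: μ₁ ≠ μ₂
df = n₁ + n₂ - 2 = 48
Pooled variance s_p² = [(n₁-1)s₁² + (n₂-1)s₂²] / (n₁ + n₂ - 2) = [(28)(10.47²) + (20)(8.35²)] / 48 = 92.9966
SE = √(s_p²(1/n₁ + 1/n₂)) = √(92.9966 × (1/29 + 1/21)) = 2.7632
t = (x̄₁ - x̄₂) / SE = (54.28 - 60.62) / 2.7632 = -6.34 / 2.7632 = -2.294
p-value = 0.0262

Since p-value < α = 0.05, we reject H₀.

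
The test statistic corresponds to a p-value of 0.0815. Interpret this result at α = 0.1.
Since p = 0.0815 < α = 0.1, reject H₀.
There is sufficient evidence to reject the null hypothesis; the result is statistically significant at the 0.1 level.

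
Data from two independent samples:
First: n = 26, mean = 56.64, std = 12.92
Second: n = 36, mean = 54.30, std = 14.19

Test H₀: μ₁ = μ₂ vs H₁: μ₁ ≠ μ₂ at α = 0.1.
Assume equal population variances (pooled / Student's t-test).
Student's two-sample t-test (equal variances):
H₀: μ₁ = μ₂
H₁: μ₁ ≠ μ₂
df = n₁ + n₂ - 2 = 60
Pooled variance s_p² = [(n₁-1)s₁² + (n₂-1)s₂²] / (n₁ + n₂ - 2) = [(25)(12.92²) + (35)(14.19²)] / 60 = 187.0104
SE = √(s_p²(1/n₁ + 1/n₂)) = √(187.0104 × (1/26 + 1/36)) = 3.5196
t = (x̄₁ - x̄₂) / SE = (56.64 - 54.30) / 3.5196 = 2.34 / 3.5196 = 0.665
p-value = 0.5087

Since p-value > α = 0.1, we fail to reject H₀.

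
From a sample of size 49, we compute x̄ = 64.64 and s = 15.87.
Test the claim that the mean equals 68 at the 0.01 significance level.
One-sample t-test:
H₀: μ = 68
H₁: μ ≠ 68
df = n - 1 = 48
t = (x̄ - μ₀) / (s/√n) = (64.64 - 68) / (15.87/√49) = -1.482
p-value = 0.1449

Since p-value > α = 0.01, we fail to reject H₀.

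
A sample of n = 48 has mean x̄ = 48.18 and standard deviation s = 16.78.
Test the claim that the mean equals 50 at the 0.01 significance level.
One-sample t-test:
H₀: μ = 50
H₁: μ ≠ 50
df = n - 1 = 47
t = (x̄ - μ₀) / (s/√n) = (48.18 - 50) / (16.78/√48) = -0.751
p-value = 0.4561

Since p-value > α = 0.01, we fail to reject H₀.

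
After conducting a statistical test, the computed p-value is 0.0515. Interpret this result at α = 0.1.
Since p = 0.0515 < α = 0.1, reject H₀.
There is sufficient evidence to reject the null hypothesis; the result is statistically significant at the 0.1 level.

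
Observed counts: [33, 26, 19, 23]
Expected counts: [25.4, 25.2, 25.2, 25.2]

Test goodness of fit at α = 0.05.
Chi-square goodness of fit test:
H₀: observed counts match expected distribution
H₁: observed counts differ from expected distribution
df = k - 1 = 3
χ² = Σ(O - E)²/E
   = (33 - 25.4)²/25.4 + (26 - 25.2)²/25.2 + (19 - 25.2)²/25.2 + (23 - 25.2)²/25.2
   = 2.274 + 0.025 + 1.525 + 0.192
   = 4.02
p-value = 0.2596

Since p-value > α = 0.05, we fail to reject H₀.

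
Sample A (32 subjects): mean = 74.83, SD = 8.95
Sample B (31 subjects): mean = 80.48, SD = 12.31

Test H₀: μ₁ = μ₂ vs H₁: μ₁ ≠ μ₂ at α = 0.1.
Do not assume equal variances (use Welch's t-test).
Welch's two-sample t-test:
H₀: μ₁ = μ₂
H₁: μ₁ ≠ μ₂
s₁²/n₁ = 8.95²/32 = 2.5032,  s₂²/n₂ = 12.31²/31 = 4.8883
SE = √(s₁²/n₁ + s₂²/n₂) = √(2.5032 + 4.8883) = 2.7187
df (Welch-Satterthwaite) = (s₁²/n₁ + s₂²/n₂)² / [(s₁²/n₁)²/(n₁-1) + (s₂²/n₂)²/(n₂-1)] ≈ 54.71
t = (x̄₁ - x̄₂) / SE = (74.83 - 80.48) / 2.7187 = -5.65 / 2.7187 = -2.078
p-value = 0.0424

Since p-value < α = 0.1, we reject H₀.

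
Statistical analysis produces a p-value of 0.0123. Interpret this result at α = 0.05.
Since p = 0.0123 < α = 0.05, reject H₀.
There is sufficient evidence to reject the null hypothesis; the result is statistically significant at the 0.05 level.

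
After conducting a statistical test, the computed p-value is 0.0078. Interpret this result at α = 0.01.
Since p = 0.0078 < α = 0.01, reject H₀.
There is sufficient evidence to reject the null hypothesis; the result is statistically significant at the 0.01 level.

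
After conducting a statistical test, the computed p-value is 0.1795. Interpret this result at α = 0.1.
Since p = 0.1795 > α = 0.1, fail to reject H₀.
There is insufficient evidence to reject the null hypothesis; the result is not statistically significant at the 0.1 level.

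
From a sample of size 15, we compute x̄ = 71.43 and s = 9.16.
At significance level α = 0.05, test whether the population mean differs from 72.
One-sample t-test:
H₀: μ = 72
H₁: μ ≠ 72
df = n - 1 = 14
t = (x̄ - μ₀) / (s/√n) = (71.43 - 72) / (9.16/√15) = -0.241
p-value = 0.8130

Since p-value > α = 0.05, we fail to reject H₀.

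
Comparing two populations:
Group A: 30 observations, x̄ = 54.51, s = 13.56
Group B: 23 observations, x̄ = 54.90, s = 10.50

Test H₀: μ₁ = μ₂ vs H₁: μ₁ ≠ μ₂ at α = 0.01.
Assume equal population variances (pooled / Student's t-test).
Student's two-sample t-test (equal variances):
H₀: μ₁ = μ₂
H₁: μ₁ ≠ μ₂
df = n₁ + n₂ - 2 = 51
Pooled variance s_p² = [(n₁-1)s₁² + (n₂-1)s₂²] / (n₁ + n₂ - 2) = [(29)(13.56²) + (22)(10.50²)] / 51 = 152.1144
SE = √(s_p²(1/n₁ + 1/n₂)) = √(152.1144 × (1/30 + 1/23)) = 3.4182
t = (x̄₁ - x̄₂) / SE = (54.51 - 54.90) / 3.4182 = -0.39 / 3.4182 = -0.114
p-value = 0.9096

Since p-value > α = 0.01, we fail to reject H₀.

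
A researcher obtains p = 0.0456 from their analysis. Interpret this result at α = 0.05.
Since p = 0.0456 < α = 0.05, reject H₀.
There is sufficient evidence to reject the null hypothesis; the result is statistically significant at the 0.05 level.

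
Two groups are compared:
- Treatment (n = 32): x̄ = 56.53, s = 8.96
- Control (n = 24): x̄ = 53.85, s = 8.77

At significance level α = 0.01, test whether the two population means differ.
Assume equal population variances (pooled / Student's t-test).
Student's two-sample t-test (equal variances):
H₀: μ₁ = μ₂
H₁: μ₁ ≠ μ₂
df = n₁ + n₂ - 2 = 54
Pooled variance s_p² = [(n₁-1)s₁² + (n₂-1)s₂²] / (n₁ + n₂ - 2) = [(31)(8.96²) + (23)(8.77²)] / 54 = 78.8468
SE = √(s_p²(1/n₁ + 1/n₂)) = √(78.8468 × (1/32 + 1/24)) = 2.3978
t = (x̄₁ - x̄₂) / SE = (56.53 - 53.85) / 2.3978 = 2.68 / 2.3978 = 1.118
p-value = 0.2686

Since p-value > α = 0.01, we fail to reject H₀.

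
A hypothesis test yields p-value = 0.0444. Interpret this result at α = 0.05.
Since p = 0.0444 < α = 0.05, reject H₀.
There is sufficient evidence to reject the null hypothesis; the result is statistically significant at the 0.05 level.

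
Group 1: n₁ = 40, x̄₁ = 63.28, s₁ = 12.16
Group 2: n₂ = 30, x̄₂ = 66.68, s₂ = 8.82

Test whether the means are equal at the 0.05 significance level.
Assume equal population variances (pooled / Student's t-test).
Student's two-sample t-test (equal variances):
H₀: μ₁ = μ₂
H₁: μ₁ ≠ μ₂
df = n₁ + n₂ - 2 = 68
Pooled variance s_p² = [(n₁-1)s₁² + (n₂-1)s₂²] / (n₁ + n₂ - 2) = [(39)(12.16²) + (29)(8.82²)] / 68 = 117.9814
SE = √(s_p²(1/n₁ + 1/n₂)) = √(117.9814 × (1/40 + 1/30)) = 2.6234
t = (x̄₁ - x̄₂) / SE = (63.28 - 66.68) / 2.6234 = -3.40 / 2.6234 = -1.296
p-value = 0.1993

Since p-value > α = 0.05, we fail to reject H₀.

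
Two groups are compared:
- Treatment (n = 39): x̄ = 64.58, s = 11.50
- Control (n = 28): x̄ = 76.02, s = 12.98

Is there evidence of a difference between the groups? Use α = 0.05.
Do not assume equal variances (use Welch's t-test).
Welch's two-sample t-test:
H₀: μ₁ = μ₂
H₁: μ₁ ≠ μ₂
s₁²/n₁ = 11.50²/39 = 3.3910,  s₂²/n₂ = 12.98²/28 = 6.0172
SE = √(s₁²/n₁ + s₂²/n₂) = √(3.3910 + 6.0172) = 3.0673
df (Welch-Satterthwaite) = (s₁²/n₁ + s₂²/n₂)² / [(s₁²/n₁)²/(n₁-1) + (s₂²/n₂)²/(n₂-1)] ≈ 53.85
t = (x̄₁ - x̄₂) / SE = (64.58 - 76.02) / 3.0673 = -11.44 / 3.0673 = -3.730
p-value = 0.0005

Since p-value < α = 0.05, we reject H₀.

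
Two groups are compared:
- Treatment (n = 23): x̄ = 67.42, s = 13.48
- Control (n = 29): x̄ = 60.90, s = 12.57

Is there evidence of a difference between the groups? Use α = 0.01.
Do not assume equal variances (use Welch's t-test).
Welch's two-sample t-test:
H₀: μ₁ = μ₂
H₁: μ₁ ≠ μ₂
s₁²/n₁ = 13.48²/23 = 7.9005,  s₂²/n₂ = 12.57²/29 = 5.4484
SE = √(s₁²/n₁ + s₂²/n₂) = √(7.9005 + 5.4484) = 3.6536
df (Welch-Satterthwaite) = (s₁²/n₁ + s₂²/n₂)² / [(s₁²/n₁)²/(n₁-1) + (s₂²/n₂)²/(n₂-1)] ≈ 45.72
t = (x̄₁ - x̄₂) / SE = (67.42 - 60.90) / 3.6536 = 6.52 / 3.6536 = 1.785
p-value = 0.0810

Since p-value > α = 0.01, we fail to reject H₀.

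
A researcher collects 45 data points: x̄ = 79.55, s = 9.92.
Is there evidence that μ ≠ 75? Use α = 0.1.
One-sample t-test:
H₀: μ = 75
H₁: μ ≠ 75
df = n - 1 = 44
t = (x̄ - μ₀) / (s/√n) = (79.55 - 75) / (9.92/√45) = 3.077
p-value = 0.0036

Since p-value < α = 0.1, we reject H₀.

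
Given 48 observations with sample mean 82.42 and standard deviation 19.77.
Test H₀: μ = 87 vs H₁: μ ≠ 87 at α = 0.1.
One-sample t-test:
H₀: μ = 87
H₁: μ ≠ 87
df = n - 1 = 47
t = (x̄ - μ₀) / (s/√n) = (82.42 - 87) / (19.77/√48) = -1.605
p-value = 0.1152

Since p-value > α = 0.1, we fail to reject H₀.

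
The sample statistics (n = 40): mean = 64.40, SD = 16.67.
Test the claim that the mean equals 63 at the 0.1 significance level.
One-sample t-test:
H₀: μ = 63
H₁: μ ≠ 63
df = n - 1 = 39
t = (x̄ - μ₀) / (s/√n) = (64.40 - 63) / (16.67/√40) = 0.531
p-value = 0.5983

Since p-value > α = 0.1, we fail to reject H₀.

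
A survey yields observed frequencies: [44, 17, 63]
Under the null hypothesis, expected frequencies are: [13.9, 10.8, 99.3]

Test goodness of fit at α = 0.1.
Chi-square goodness of fit test:
H₀: observed counts match expected distribution
H₁: observed counts differ from expected distribution
df = k - 1 = 2
χ² = Σ(O - E)²/E
   = (44 - 13.9)²/13.9 + (17 - 10.8)²/10.8 + (63 - 99.3)²/99.3
   = 65.181 + 3.559 + 13.270
   = 82.01
p-value < 0.0001

Since p-value < α = 0.1, we reject H₀.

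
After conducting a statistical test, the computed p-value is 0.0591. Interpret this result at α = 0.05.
Since p = 0.0591 > α = 0.05, fail to reject H₀.
There is insufficient evidence to reject the null hypothesis; the result is not statistically significant at the 0.05 level.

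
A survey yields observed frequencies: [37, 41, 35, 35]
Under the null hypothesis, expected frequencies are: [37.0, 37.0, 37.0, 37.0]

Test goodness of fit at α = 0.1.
Chi-square goodness of fit test:
H₀: observed counts match expected distribution
H₁: observed counts differ from expected distribution
df = k - 1 = 3
χ² = Σ(O - E)²/E
   = (37 - 37.0)²/37.0 + (41 - 37.0)²/37.0 + (35 - 37.0)²/37.0 + (35 - 37.0)²/37.0
   = 0.000 + 0.432 + 0.108 + 0.108
   = 0.65
p-value = 0.8852

Since p-value > α = 0.1, we fail to reject H₀.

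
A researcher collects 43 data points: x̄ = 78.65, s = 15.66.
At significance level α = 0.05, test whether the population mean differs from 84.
One-sample t-test:
H₀: μ = 84
H₁: μ ≠ 84
df = n - 1 = 42
t = (x̄ - μ₀) / (s/√n) = (78.65 - 84) / (15.66/√43) = -2.240
p-value = 0.0304

Since p-value < α = 0.05, we reject H₀.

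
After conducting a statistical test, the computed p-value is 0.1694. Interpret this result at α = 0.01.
Since p = 0.1694 > α = 0.01, fail to reject H₀.
There is insufficient evidence to reject the null hypothesis; the result is not statistically significant at the 0.01 level.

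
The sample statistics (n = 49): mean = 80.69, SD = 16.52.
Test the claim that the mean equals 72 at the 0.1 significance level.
One-sample t-test:
H₀: μ = 72
H₁: μ ≠ 72
df = n - 1 = 48
t = (x̄ - μ₀) / (s/√n) = (80.69 - 72) / (16.52/√49) = 3.682
p-value = 0.0006

Since p-value < α = 0.1, we reject H₀.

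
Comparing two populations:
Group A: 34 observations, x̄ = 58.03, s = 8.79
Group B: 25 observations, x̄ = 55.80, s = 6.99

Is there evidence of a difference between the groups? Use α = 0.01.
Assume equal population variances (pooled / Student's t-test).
Student's two-sample t-test (equal variances):
H₀: μ₁ = μ₂
H₁: μ₁ ≠ μ₂
df = n₁ + n₂ - 2 = 57
Pooled variance s_p² = [(n₁-1)s₁² + (n₂-1)s₂²] / (n₁ + n₂ - 2) = [(33)(8.79²) + (24)(6.99²)] / 57 = 65.3045
SE = √(s_p²(1/n₁ + 1/n₂)) = √(65.3045 × (1/34 + 1/25)) = 2.1291
t = (x̄₁ - x̄₂) / SE = (58.03 - 55.80) / 2.1291 = 2.23 / 2.1291 = 1.047
p-value = 0.2993

Since p-value > α = 0.01, we fail to reject H₀.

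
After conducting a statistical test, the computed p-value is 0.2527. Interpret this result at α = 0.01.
Since p = 0.2527 > α = 0.01, fail to reject H₀.
There is insufficient evidence to reject the null hypothesis; the result is not statistically significant at the 0.01 level.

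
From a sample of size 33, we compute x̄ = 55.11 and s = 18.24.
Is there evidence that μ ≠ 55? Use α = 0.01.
One-sample t-test:
H₀: μ = 55
H₁: μ ≠ 55
df = n - 1 = 32
t = (x̄ - μ₀) / (s/√n) = (55.11 - 55) / (18.24/√33) = 0.035
p-value = 0.9726

Since p-value > α = 0.01, we fail to reject H₀.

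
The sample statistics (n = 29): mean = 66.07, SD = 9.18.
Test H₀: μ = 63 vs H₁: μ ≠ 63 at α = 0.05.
One-sample t-test:
H₀: μ = 63
H₁: μ ≠ 63
df = n - 1 = 28
t = (x̄ - μ₀) / (s/√n) = (66.07 - 63) / (9.18/√29) = 1.801
p-value = 0.0825

Since p-value > α = 0.05, we fail to reject H₀.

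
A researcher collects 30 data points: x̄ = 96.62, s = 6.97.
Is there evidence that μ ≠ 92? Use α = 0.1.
One-sample t-test:
H₀: μ = 92
H₁: μ ≠ 92
df = n - 1 = 29
t = (x̄ - μ₀) / (s/√n) = (96.62 - 92) / (6.97/√30) = 3.631
p-value = 0.0011

Since p-value < α = 0.1, we reject H₀.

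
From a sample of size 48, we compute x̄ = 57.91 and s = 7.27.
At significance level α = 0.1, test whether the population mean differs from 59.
One-sample t-test:
H₀: μ = 59
H₁: μ ≠ 59
df = n - 1 = 47
t = (x̄ - μ₀) / (s/√n) = (57.91 - 59) / (7.27/√48) = -1.039
p-value = 0.3042

Since p-value > α = 0.1, we fail to reject H₀.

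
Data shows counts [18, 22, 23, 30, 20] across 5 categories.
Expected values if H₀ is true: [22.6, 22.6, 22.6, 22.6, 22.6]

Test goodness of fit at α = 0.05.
Chi-square goodness of fit test:
H₀: observed counts match expected distribution
H₁: observed counts differ from expected distribution
df = k - 1 = 4
χ² = Σ(O - E)²/E
   = (18 - 22.6)²/22.6 + (22 - 22.6)²/22.6 + (23 - 22.6)²/22.6 + (30 - 22.6)²/22.6 + (20 - 22.6)²/22.6
   = 0.936 + 0.016 + 0.007 + 2.423 + 0.299
   = 3.68
p-value = 0.4508

Since p-value > α = 0.05, we fail to reject H₀.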